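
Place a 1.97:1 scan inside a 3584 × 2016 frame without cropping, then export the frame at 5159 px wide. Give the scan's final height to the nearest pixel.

2619 px

In the 3584×2016 frame the scan fills the width: height = 3584 / 1.970 ≈ 1819.29 px.
The frame scales by 5159/3584 = 1.4395; 1819.29 × 1.4395 ≈ 2618.78 px.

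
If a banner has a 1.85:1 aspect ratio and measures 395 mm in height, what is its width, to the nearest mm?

At 1.85:1, 395 × 1.850 ≈ 730.75.

731 mm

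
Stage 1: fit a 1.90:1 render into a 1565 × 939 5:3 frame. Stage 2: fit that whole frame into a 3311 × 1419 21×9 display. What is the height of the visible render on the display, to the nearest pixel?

Inside the 1565×939 canvas the render is width-limited at 1565.00 × 823.68.
The 5:3 canvas is height-limited in 3311×1419, giving 2365.00 × 1419.00; scale factor 1.5112.
The render scales with it: height 823.68 × 1.5112 ≈ 1244.74.

1245 px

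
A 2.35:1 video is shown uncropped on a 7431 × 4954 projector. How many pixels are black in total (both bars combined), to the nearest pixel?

2.35:1 is wider than 3:2, so it spans the full width.
Content height = 7431 / 2.350 ≈ 3162.1277 px.
Leftover height: 4954 − 3162.1277 = 1791.8723 px.
That's 1791.8723 × 7431 ≈ 13315403 black pixels.

13315403 pixels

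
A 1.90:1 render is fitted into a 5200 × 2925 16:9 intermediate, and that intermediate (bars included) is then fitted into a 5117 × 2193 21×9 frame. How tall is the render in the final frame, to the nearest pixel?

2052 px

Inside the 5200×2925 canvas the render is width-limited at 5200.00 × 2736.84.
16:9 in 5117×2193: fills the height, so the intermediate becomes 3898.67 × 2193.00 — a scale of ×0.7497.
So the render's height is 2736.84 × 0.7497 ≈ 2051.93.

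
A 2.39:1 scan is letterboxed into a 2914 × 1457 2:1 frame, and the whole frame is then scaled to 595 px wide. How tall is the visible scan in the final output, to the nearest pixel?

Fitted into 2914×1457, the scan spans the width; its height is 2914 / 2.390 ≈ 1219.25 px.
Scaling 2914 → 595 is ×0.2042, so the height becomes 1219.25 × 0.2042 ≈ 248.95 px.

249 px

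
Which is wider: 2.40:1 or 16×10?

2.40:1

2.4 and 16×10 = 1.6; 2.4 > 1.6.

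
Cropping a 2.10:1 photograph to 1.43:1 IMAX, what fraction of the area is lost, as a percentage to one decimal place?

The height stays; only width is cut (since 1.43:1 IMAX is narrower than 2.10:1).
Area ratio = (1.430)/(2.100) = 68.10%; the remaining 31.90% is cropped out.

31.9%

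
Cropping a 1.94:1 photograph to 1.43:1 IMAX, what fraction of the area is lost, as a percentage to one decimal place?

1.43:1 IMAX is narrower than 1.94:1, so the crop keeps the full height and trims the width.
Fraction kept = (1.430)/(1.940) ≈ 73.71%, so 26.29% is lost.

26.3%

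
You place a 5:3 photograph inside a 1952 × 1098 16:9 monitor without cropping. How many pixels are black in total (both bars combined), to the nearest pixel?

5:3 is narrower than 16:9, so it spans the full height.
The photograph is 1098 × 5/3 ≈ 1830.0000 px wide.
1952 − 1830.0000 = 122.0000 px of bars.
That's 122.0000 × 1098 ≈ 133956 black pixels.

133956 pixels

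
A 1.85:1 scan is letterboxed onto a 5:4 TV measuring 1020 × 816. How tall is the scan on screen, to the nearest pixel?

Since 1.850 > 1.250, the scan is width-limited.
That makes the image 551.35 px tall (1020 / 1.850).

551 px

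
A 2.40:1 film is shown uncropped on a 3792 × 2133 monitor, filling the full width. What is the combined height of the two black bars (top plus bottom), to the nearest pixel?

553 px

That makes the image 1580.00 px tall (3792 / 2.400).
Leftover height: 2133 − 1580.00 = 553.00 px.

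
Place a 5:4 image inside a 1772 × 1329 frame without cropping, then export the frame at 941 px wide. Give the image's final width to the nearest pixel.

882 px

Fitted into 1772×1329, the image spans the height; its width is 1329 × 5/4 ≈ 1661.25 px.
Resizing to 941 px wide multiplies everything by 0.5310: 1661.25 → 882.19 px.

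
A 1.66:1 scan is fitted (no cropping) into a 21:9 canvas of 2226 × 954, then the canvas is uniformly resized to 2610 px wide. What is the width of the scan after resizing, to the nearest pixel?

Fitted into 2226×954, the scan spans the height; its width is 954 × 1.660 ≈ 1583.64 px.
Scaling 2226 → 2610 is ×1.1725, so the width becomes 1583.64 × 1.1725 ≈ 1856.83 px.

1857 px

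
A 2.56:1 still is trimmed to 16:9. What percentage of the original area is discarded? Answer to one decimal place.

The height stays; only width is cut (since 16:9 is narrower than 2.56:1).
Fraction kept = (1.778)/(2.560) ≈ 69.44%, so 30.56% is lost.

30.6%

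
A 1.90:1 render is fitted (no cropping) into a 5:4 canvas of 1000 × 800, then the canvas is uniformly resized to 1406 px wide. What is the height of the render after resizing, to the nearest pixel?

740 px

In the 1000×800 frame the render fills the width: height = 1000 / 1.900 ≈ 526.32 px.
The frame scales by 1406/1000 = 1.4060; 526.32 × 1.4060 ≈ 740.00 px.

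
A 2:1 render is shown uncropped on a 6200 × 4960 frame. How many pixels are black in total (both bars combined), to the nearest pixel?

11532000 pixels

Since 2.000 > 1.250, the render is width-limited.
That makes the image 3100.0000 px tall (6200 × 1/2).
4960 − 3100.0000 = 1860.0000 px of bars.
Bar area = 1860.0000 × 6200 ≈ 11532000 px.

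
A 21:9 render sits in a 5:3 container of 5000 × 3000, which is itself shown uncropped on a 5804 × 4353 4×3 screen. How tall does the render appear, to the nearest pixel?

2487 px

Inside the 5000×3000 canvas the render is width-limited at 5000.00 × 2142.86.
The 5:3 canvas is width-limited in 5804×4353, giving 5804.00 × 3482.40; scale factor 1.1608.
So the render's height is 2142.86 × 1.1608 ≈ 2487.43.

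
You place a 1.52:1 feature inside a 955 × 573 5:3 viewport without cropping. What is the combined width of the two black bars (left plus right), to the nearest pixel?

84 px

1.52:1 is narrower than 5:3, so it spans the full height.
Content width = 573 × 1.520 ≈ 870.96 px.
955 − 870.96 = 84.04 px of bars.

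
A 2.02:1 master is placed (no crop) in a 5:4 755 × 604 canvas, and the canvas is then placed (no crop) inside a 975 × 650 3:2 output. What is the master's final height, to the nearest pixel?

Inside the 755×604 canvas the master is width-limited at 755.00 × 373.76.
The 5:4 canvas is height-limited in 975×650, giving 812.50 × 650.00; scale factor 1.0762.
The master scales with it: height 373.76 × 1.0762 ≈ 402.23.

402 px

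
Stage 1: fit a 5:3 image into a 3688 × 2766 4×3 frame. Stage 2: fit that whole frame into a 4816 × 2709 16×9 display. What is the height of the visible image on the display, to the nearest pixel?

2167 px

First fit — 5:3 into 3688×2766 spans the width: 3688.00 × 2212.80.
Second fit — the 4×3 canvas into 4816×2709 spans the height: 3612.00 × 2709.00 (×0.9794 from 3688×2766).
The image scales with it: height 2212.80 × 0.9794 ≈ 2167.20.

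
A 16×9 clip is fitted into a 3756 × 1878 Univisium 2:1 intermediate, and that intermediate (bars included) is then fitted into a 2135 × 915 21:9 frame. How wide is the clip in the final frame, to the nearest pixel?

1627 px

16×9 in 3756×1878: fills the height, so the clip is 3338.67 × 1878.00.
Univisium 2:1 in 2135×915: fills the height, so the intermediate becomes 1830.00 × 915.00 — a scale of ×0.4872.
So the clip's width is 3338.67 × 0.4872 ≈ 1626.67.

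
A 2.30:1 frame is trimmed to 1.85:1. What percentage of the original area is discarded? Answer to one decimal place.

1.85:1 is narrower than 2.30:1, so the crop keeps the full height and trims the width.
Area ratio = (1.850)/(2.300) = 80.43%; the remaining 19.57% is cropped out.

19.6%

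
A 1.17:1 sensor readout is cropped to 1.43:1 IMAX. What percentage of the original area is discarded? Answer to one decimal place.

18.2%

Going from 1.17:1 to 1.43:1 IMAX means cutting height while keeping width.
Fraction kept = (1.170)/(1.430) ≈ 81.82%, so 18.18% is lost.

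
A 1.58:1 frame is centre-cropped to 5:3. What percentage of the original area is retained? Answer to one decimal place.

94.8%

5:3 is wider than 1.58:1, so the crop keeps the full width and trims the height.
Area ratio = (1.580)/(1.667) = 94.80% retained.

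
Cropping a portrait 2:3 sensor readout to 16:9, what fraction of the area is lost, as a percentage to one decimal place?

62.5%

The width stays; only height is cut (since 16:9 is wider than portrait 2:3).
Fraction kept = (0.667)/(1.778) ≈ 37.50%, so 62.50% is lost.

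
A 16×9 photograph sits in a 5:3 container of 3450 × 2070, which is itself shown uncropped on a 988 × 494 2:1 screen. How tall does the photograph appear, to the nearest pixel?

463 px

Inside the 3450×2070 canvas the photograph is width-limited at 3450.00 × 1940.62.
The 5:3 canvas is height-limited in 988×494, giving 823.33 × 494.00; scale factor 0.2386.
The photograph scales with it: height 1940.62 × 0.2386 ≈ 463.12.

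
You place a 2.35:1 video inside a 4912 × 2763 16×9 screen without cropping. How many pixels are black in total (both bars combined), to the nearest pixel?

3304731 pixels

2.35:1 (2.350) > 16×9 (1.778), so the video fills the width.
That makes the image 2090.2128 px tall (4912 / 2.350).
Leftover height: 2763 − 2090.2128 = 672.7872 px.
Bar area = 672.7872 × 4912 ≈ 3304731 px.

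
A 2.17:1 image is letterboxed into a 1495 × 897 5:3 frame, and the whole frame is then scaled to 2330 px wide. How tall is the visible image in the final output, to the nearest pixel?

1074 px

In the 1495×897 frame the image fills the width: height = 1495 / 2.170 ≈ 688.94 px.
The frame scales by 2330/1495 = 1.5585; 688.94 × 1.5585 ≈ 1073.73 px.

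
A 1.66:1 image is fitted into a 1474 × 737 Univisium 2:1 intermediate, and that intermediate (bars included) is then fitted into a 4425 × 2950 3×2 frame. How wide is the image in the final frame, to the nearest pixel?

3673 px

1.66:1 in 1474×737: fills the height, so the image is 1223.42 × 737.00.
The Univisium 2:1 canvas is width-limited in 4425×2950, giving 4425.00 × 2212.50; scale factor 3.0020.
So the image's width is 1223.42 × 3.0020 ≈ 3672.75.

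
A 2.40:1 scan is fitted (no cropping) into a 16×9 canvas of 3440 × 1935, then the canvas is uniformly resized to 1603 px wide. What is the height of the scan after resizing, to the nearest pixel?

In the 3440×1935 frame the scan fills the width: height = 3440 / 2.400 ≈ 1433.33 px.
Resizing to 1603 px wide multiplies everything by 0.4660: 1433.33 → 667.92 px.

668 px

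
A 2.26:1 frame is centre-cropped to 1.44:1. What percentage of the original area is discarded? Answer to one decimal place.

36.3%

The height stays; only width is cut (since 1.44:1 is narrower than 2.26:1).
Area ratio = (1.440)/(2.260) = 63.72%; the remaining 36.28% is cropped out.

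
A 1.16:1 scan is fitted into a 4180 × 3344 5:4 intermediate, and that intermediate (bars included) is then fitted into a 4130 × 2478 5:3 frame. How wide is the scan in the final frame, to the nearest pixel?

2874 px

1.16:1 in 4180×3344: fills the height, so the scan is 3879.04 × 3344.00.
The 5:4 canvas is height-limited in 4130×2478, giving 3097.50 × 2478.00; scale factor 0.7410.
Applying the same ×0.7410: 3879.04 → 2874.48.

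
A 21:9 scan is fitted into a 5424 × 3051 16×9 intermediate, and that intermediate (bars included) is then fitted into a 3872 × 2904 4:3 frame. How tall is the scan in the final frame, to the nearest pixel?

Inside the 5424×3051 canvas the scan is width-limited at 5424.00 × 2324.57.
Second fit — the 16×9 canvas into 3872×2904 spans the width: 3872.00 × 2178.00 (×0.7139 from 5424×3051).
So the scan's height is 2324.57 × 0.7139 ≈ 1659.43.

1659 px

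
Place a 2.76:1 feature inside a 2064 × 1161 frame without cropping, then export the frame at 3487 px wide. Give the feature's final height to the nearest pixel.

1263 px

Fitted into 2064×1161, the feature spans the width; its height is 2064 / 2.760 ≈ 747.83 px.
Scaling 2064 → 3487 is ×1.6894, so the height becomes 747.83 × 1.6894 ≈ 1263.41 px.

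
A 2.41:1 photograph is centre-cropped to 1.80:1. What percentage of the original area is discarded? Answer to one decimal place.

Going from 2.41:1 to 1.80:1 means cutting width while keeping height.
(1.800)/(2.410) ≈ 0.747 of the area survives, leaving 25.31% discarded.

25.3%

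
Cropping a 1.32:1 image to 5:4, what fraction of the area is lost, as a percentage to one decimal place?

5:4 is narrower than 1.32:1, so the crop keeps the full height and trims the width.
(1.250)/(1.320) ≈ 0.947 of the area survives, leaving 5.30% discarded.

5.3%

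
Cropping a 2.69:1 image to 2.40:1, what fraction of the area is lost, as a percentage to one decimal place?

2.40:1 is narrower than 2.69:1, so the crop keeps the full height and trims the width.
Fraction kept = (2.400)/(2.690) ≈ 89.22%, so 10.78% is lost.

10.8%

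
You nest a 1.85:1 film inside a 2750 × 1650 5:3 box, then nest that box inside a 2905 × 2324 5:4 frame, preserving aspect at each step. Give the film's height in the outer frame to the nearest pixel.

Inside the 2750×1650 canvas the film is width-limited at 2750.00 × 1486.49.
The 5:3 canvas is width-limited in 2905×2324, giving 2905.00 × 1743.00; scale factor 1.0564.
The film scales with it: height 1486.49 × 1.0564 ≈ 1570.27.

1570 px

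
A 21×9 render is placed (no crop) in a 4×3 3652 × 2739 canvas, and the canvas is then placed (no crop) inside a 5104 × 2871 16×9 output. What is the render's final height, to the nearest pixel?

1641 px

First fit — 21×9 into 3652×2739 spans the width: 3652.00 × 1565.14.
4×3 in 5104×2871: fills the height, so the intermediate becomes 3828.00 × 2871.00 — a scale of ×1.0482.
So the render's height is 1565.14 × 1.0482 ≈ 1640.57.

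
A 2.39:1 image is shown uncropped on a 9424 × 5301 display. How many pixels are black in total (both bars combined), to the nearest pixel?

2.39:1 (2.390) > 16×9 (1.778), so the image fills the width.
The image is 9424 / 2.390 ≈ 3943.0962 px tall.
Leftover height: 5301 − 3943.0962 = 1357.9038 px.
Across the 9424-px span: 1357.9038 × 9424 ≈ 12796885 px.

12796885 pixels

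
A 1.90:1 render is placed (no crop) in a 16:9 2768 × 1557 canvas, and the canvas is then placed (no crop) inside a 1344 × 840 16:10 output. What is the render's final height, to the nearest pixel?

First fit — 1.90:1 into 2768×1557 spans the width: 2768.00 × 1456.84.
16:9 in 1344×840: fills the width, so the intermediate becomes 1344.00 × 756.00 — a scale of ×0.4855.
So the render's height is 1456.84 × 0.4855 ≈ 707.37.

707 px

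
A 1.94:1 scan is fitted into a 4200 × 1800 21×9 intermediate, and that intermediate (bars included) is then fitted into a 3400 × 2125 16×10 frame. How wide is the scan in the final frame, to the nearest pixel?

2827 px

Inside the 4200×1800 canvas the scan is height-limited at 3492.00 × 1800.00.
21×9 in 3400×2125: fills the width, so the intermediate becomes 3400.00 × 1457.14 — a scale of ×0.8095.
Applying the same ×0.8095: 3492.00 → 2826.86.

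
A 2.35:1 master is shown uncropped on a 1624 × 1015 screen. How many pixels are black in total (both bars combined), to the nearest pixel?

2.35:1 (2.350) > 16:10 (1.600), so the master fills the width.
That makes the image 691.0638 px tall (1624 / 2.350).
Black = 1015 − 691.0638 = 323.9362 px.
Bar area = 323.9362 × 1624 ≈ 526072 px.

526072 pixels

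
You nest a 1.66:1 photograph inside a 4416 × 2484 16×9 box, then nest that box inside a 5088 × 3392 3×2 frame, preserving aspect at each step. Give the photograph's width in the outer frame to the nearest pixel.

4751 px

Inside the 4416×2484 canvas the photograph is height-limited at 4123.44 × 2484.00.
Second fit — the 16×9 canvas into 5088×3392 spans the width: 5088.00 × 2862.00 (×1.1522 from 4416×2484).
Applying the same ×1.1522: 4123.44 → 4750.92.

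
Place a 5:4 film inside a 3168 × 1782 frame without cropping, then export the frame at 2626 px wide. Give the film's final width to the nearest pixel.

1846 px

In the 3168×1782 frame the film fills the height: width = 1782 × 5/4 ≈ 2227.50 px.
Resizing to 2626 px wide multiplies everything by 0.8289: 2227.50 → 1846.41 px.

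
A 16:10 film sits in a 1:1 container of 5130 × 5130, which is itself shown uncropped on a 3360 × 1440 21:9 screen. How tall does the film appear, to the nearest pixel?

900 px

Inside the 5130×5130 canvas the film is width-limited at 5130.00 × 3206.25.
The 1:1 canvas is height-limited in 3360×1440, giving 1440.00 × 1440.00; scale factor 0.2807.
So the film's height is 3206.25 × 0.2807 ≈ 900.00.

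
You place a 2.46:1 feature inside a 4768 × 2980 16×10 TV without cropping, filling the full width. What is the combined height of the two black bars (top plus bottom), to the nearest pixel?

That makes the image 1938.21 px tall (4768 / 2.460).
Black = 2980 − 1938.21 = 1041.79 px.

1042 px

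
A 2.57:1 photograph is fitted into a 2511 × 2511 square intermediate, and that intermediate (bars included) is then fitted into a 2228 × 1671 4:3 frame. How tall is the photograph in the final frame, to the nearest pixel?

650 px

First fit — 2.57:1 into 2511×2511 spans the width: 2511.00 × 977.04.
Second fit — the square canvas into 2228×1671 spans the height: 1671.00 × 1671.00 (×0.6655 from 2511×2511).
Applying the same ×0.6655: 977.04 → 650.19.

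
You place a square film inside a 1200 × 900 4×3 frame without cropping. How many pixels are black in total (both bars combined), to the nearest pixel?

270000 pixels

square is narrower than 4×3, so it spans the full height.
That makes the image 900.0000 px wide (900 × 1/1).
1200 − 900.0000 = 300.0000 px of bars.
Across the 900-px span: 300.0000 × 900 ≈ 270000 px.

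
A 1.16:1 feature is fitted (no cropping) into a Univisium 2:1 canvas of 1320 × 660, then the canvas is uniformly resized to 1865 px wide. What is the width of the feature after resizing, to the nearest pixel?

1082 px

In the 1320×660 frame the feature fills the height: width = 660 × 1.160 ≈ 765.60 px.
The frame scales by 1865/1320 = 1.4129; 765.60 × 1.4129 ≈ 1081.70 px.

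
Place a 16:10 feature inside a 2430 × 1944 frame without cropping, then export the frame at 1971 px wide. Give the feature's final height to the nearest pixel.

1232 px

Fitted into 2430×1944, the feature spans the width; its height is 2430 × 10/16 ≈ 1518.75 px.
Scaling 2430 → 1971 is ×0.8111, so the height becomes 1518.75 × 0.8111 ≈ 1231.88 px.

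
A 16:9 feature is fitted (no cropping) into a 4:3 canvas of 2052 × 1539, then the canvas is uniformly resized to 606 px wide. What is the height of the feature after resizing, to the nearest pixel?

341 px

In the 2052×1539 frame the feature fills the width: height = 2052 × 9/16 ≈ 1154.25 px.
Scaling 2052 → 606 is ×0.2953, so the height becomes 1154.25 × 0.2953 ≈ 340.88 px.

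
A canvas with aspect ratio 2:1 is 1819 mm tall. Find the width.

3638 mm

Width = 1819 × 2/1 = 3638.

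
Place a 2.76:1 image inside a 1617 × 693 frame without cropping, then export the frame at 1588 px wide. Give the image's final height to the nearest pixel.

At 1617×693 the image is width-limited, so height = 1617 / 2.760 ≈ 585.87 px.
Scaling 1617 → 1588 is ×0.9821, so the height becomes 585.87 × 0.9821 ≈ 575.36 px.

575 px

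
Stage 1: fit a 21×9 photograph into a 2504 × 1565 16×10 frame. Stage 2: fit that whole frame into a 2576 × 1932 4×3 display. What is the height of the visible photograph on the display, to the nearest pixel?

1104 px

First fit — 21×9 into 2504×1565 spans the width: 2504.00 × 1073.14.
The 16×10 canvas is width-limited in 2576×1932, giving 2576.00 × 1610.00; scale factor 1.0288.
So the photograph's height is 1073.14 × 1.0288 ≈ 1104.00.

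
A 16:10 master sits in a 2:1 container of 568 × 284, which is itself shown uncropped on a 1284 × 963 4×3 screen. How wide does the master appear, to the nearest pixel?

16:10 in 568×284: fills the height, so the master is 454.40 × 284.00.
The 2:1 canvas is width-limited in 1284×963, giving 1284.00 × 642.00; scale factor 2.2606.
Applying the same ×2.2606: 454.40 → 1027.20.

1027 px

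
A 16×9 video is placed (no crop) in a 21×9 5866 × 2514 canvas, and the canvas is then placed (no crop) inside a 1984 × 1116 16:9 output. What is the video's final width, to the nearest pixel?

Inside the 5866×2514 canvas the video is height-limited at 4469.33 × 2514.00.
The 21×9 canvas is width-limited in 1984×1116, giving 1984.00 × 850.29; scale factor 0.3382.
So the video's width is 4469.33 × 0.3382 ≈ 1511.62.

1512 px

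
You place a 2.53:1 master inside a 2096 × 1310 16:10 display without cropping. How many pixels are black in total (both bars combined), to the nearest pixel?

1009311 pixels

2.53:1 is wider than 16:10, so it spans the full width.
Content height = 2096 / 2.530 ≈ 828.4585 px.
Black = 1310 − 828.4585 = 481.5415 px.
That's 481.5415 × 2096 ≈ 1009311 black pixels.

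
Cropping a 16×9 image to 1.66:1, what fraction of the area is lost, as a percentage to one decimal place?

Going from 16×9 to 1.66:1 means cutting width while keeping height.
Fraction kept = (1.660)/(1.778) ≈ 93.38%, so 6.62% is lost.

6.6%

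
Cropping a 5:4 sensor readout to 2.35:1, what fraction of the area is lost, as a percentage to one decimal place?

46.8%

2.35:1 is wider than 5:4, so the crop keeps the full width and trims the height.
(1.250)/(2.350) ≈ 0.532 of the area survives, leaving 46.81% discarded.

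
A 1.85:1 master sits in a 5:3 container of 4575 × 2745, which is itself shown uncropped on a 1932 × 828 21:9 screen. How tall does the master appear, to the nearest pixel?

746 px

First fit — 1.85:1 into 4575×2745 spans the width: 4575.00 × 2472.97.
The 5:3 canvas is height-limited in 1932×828, giving 1380.00 × 828.00; scale factor 0.3016.
Applying the same ×0.3016: 2472.97 → 745.95.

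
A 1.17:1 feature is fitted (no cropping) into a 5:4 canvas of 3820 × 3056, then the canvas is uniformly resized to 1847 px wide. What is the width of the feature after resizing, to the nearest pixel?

1729 px

At 3820×3056 the feature is height-limited, so width = 3056 × 1.170 ≈ 3575.52 px.
Resizing to 1847 px wide multiplies everything by 0.4835: 3575.52 → 1728.79 px.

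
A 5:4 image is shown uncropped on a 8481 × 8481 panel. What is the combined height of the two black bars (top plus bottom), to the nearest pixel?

1696 px

5:4 (1.250) > 1:1 (1.000), so the image fills the width.
Content height = 8481 × 4/5 ≈ 6784.80 px.
8481 − 6784.80 = 1696.20 px of bars.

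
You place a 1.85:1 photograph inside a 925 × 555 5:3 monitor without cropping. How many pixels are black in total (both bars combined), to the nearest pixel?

1.85:1 is wider than 5:3, so it spans the full width.
That makes the image 500.0000 px tall (925 / 1.850).
Leftover height: 555 − 500.0000 = 55.0000 px.
That's 55.0000 × 925 ≈ 50875 black pixels.

50875 pixels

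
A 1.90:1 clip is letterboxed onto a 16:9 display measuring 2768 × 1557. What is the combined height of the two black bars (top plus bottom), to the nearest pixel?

100 px

Since 1.900 > 1.778, the clip is width-limited.
Content height = 2768 / 1.900 ≈ 1456.84 px.
Black = 1557 − 1456.84 = 100.16 px.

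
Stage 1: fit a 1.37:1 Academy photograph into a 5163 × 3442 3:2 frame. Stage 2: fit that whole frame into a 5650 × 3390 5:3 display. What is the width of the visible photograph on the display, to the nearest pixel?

4644 px

First fit — 1.37:1 Academy into 5163×3442 spans the height: 4715.54 × 3442.00.
The 3:2 canvas is height-limited in 5650×3390, giving 5085.00 × 3390.00; scale factor 0.9849.
The photograph scales with it: width 4715.54 × 0.9849 ≈ 4644.30.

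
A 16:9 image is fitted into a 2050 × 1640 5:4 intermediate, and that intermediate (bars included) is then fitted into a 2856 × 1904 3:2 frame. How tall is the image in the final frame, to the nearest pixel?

1339 px

Inside the 2050×1640 canvas the image is width-limited at 2050.00 × 1153.12.
Second fit — the 5:4 canvas into 2856×1904 spans the height: 2380.00 × 1904.00 (×1.1610 from 2050×1640).
So the image's height is 1153.12 × 1.1610 ≈ 1338.75.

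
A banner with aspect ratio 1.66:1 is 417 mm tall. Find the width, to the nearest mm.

692 mm

At 1.66:1, 417 × 1.660 ≈ 692.22.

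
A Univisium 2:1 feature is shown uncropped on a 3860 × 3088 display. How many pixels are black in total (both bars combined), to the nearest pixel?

Univisium 2:1 is wider than 5:4, so it spans the full width.
Content height = 3860 × 1/2 ≈ 1930.0000 px.
Leftover height: 3088 − 1930.0000 = 1158.0000 px.
Across the 3860-px span: 1158.0000 × 3860 ≈ 4469880 px.

4469880 pixels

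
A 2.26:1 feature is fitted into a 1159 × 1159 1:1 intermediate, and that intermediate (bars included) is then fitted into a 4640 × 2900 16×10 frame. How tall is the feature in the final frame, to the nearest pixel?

1283 px

First fit — 2.26:1 into 1159×1159 spans the width: 1159.00 × 512.83.
1:1 in 4640×2900: fills the height, so the intermediate becomes 2900.00 × 2900.00 — a scale of ×2.5022.
So the feature's height is 512.83 × 2.5022 ≈ 1283.19.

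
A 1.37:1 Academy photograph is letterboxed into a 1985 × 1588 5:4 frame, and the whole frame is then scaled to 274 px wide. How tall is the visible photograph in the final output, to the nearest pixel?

200 px

Fitted into 1985×1588, the photograph spans the width; its height is 1985 / 1.370 ≈ 1448.91 px.
Scaling 1985 → 274 is ×0.1380, so the height becomes 1448.91 × 0.1380 ≈ 200.00 px.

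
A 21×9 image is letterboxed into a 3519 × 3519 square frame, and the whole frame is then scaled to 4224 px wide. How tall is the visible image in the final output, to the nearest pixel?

Fitted into 3519×3519, the image spans the width; its height is 3519 × 9/21 ≈ 1508.14 px.
Resizing to 4224 px wide multiplies everything by 1.2003: 1508.14 → 1810.29 px.

1810 px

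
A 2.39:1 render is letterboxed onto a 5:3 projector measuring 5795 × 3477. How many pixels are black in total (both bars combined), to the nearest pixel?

2.39:1 (2.390) > 5:3 (1.667), so the render fills the width.
Content height = 5795 / 2.390 ≈ 2424.6862 px.
3477 − 2424.6862 = 1052.3138 px of bars.
Bar area = 1052.3138 × 5795 ≈ 6098159 px.

6098159 pixels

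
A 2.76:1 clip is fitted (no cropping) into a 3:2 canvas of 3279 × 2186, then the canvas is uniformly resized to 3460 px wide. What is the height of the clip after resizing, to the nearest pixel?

1254 px

In the 3279×2186 frame the clip fills the width: height = 3279 / 2.760 ≈ 1188.04 px.
Scaling 3279 → 3460 is ×1.0552, so the height becomes 1188.04 × 1.0552 ≈ 1253.62 px.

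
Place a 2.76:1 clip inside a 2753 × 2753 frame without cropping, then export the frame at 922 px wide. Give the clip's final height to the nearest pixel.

334 px

Fitted into 2753×2753, the clip spans the width; its height is 2753 / 2.760 ≈ 997.46 px.
Scaling 2753 → 922 is ×0.3349, so the height becomes 997.46 × 0.3349 ≈ 334.06 px.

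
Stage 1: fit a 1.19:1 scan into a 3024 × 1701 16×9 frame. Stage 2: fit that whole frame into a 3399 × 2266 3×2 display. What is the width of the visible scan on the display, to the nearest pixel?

2275 px

1.19:1 in 3024×1701: fills the height, so the scan is 2024.19 × 1701.00.
The 16×9 canvas is width-limited in 3399×2266, giving 3399.00 × 1911.94; scale factor 1.1240.
The scan scales with it: width 2024.19 × 1.1240 ≈ 2275.21.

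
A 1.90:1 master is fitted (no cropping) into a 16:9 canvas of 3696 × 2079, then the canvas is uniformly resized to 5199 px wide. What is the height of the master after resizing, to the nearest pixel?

2736 px

In the 3696×2079 frame the master fills the width: height = 3696 / 1.900 ≈ 1945.26 px.
Resizing to 5199 px wide multiplies everything by 1.4067: 1945.26 → 2736.32 px.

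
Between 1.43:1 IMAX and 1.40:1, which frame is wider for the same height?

1.43 and 1.4; 1.43 > 1.4.

1.43:1 IMAX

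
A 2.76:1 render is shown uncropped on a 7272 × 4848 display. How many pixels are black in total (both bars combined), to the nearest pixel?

16094517 pixels

2.76:1 is wider than 3×2, so it spans the full width.
That makes the image 2634.7826 px tall (7272 / 2.760).
4848 − 2634.7826 = 2213.2174 px of bars.
Bar area = 2213.2174 × 7272 ≈ 16094517 px.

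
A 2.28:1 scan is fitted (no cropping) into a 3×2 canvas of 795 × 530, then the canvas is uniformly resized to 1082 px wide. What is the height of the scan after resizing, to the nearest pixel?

475 px

Fitted into 795×530, the scan spans the width; its height is 795 / 2.280 ≈ 348.68 px.
The frame scales by 1082/795 = 1.3610; 348.68 × 1.3610 ≈ 474.56 px.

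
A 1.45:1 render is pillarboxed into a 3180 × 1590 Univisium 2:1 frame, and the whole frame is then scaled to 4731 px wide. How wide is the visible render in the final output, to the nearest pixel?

3430 px

In the 3180×1590 frame the render fills the height: width = 1590 × 1.450 ≈ 2305.50 px.
Scaling 3180 → 4731 is ×1.4877, so the width becomes 2305.50 × 1.4877 ≈ 3429.97 px.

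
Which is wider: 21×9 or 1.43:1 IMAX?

21×9 = 2.333 and 1.43; 2.333 > 1.43.

21×9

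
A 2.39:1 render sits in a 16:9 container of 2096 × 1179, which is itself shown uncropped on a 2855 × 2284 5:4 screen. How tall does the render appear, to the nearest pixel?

Inside the 2096×1179 canvas the render is width-limited at 2096.00 × 876.99.
16:9 in 2855×2284: fills the width, so the intermediate becomes 2855.00 × 1605.94 — a scale of ×1.3621.
So the render's height is 876.99 × 1.3621 ≈ 1194.56.

1195 px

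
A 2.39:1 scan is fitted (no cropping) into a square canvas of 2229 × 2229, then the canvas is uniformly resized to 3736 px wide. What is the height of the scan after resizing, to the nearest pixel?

In the 2229×2229 frame the scan fills the width: height = 2229 / 2.390 ≈ 932.64 px.
Scaling 2229 → 3736 is ×1.6761, so the height becomes 932.64 × 1.6761 ≈ 1563.18 px.

1563 px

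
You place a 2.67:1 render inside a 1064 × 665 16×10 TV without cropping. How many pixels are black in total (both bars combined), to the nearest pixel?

Since 2.670 > 1.600, the render is width-limited.
Content height = 1064 / 2.670 ≈ 398.5019 px.
Leftover height: 665 − 398.5019 = 266.4981 px.
Across the 1064-px span: 266.4981 × 1064 ≈ 283554 px.

283554 pixels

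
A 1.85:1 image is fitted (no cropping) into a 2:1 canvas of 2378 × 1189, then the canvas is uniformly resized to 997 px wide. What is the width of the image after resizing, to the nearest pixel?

Fitted into 2378×1189, the image spans the height; its width is 1189 × 1.850 ≈ 2199.65 px.
Resizing to 997 px wide multiplies everything by 0.4193: 2199.65 → 922.23 px.

922 px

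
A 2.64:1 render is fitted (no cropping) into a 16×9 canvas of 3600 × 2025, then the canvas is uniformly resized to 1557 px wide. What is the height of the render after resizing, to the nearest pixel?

At 3600×2025 the render is width-limited, so height = 3600 / 2.640 ≈ 1363.64 px.
Resizing to 1557 px wide multiplies everything by 0.4325: 1363.64 → 589.77 px.

590 px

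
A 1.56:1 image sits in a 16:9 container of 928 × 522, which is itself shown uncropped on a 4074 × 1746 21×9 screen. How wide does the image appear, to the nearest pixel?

1.56:1 in 928×522: fills the height, so the image is 814.32 × 522.00.
The 16:9 canvas is height-limited in 4074×1746, giving 3104.00 × 1746.00; scale factor 3.3448.
The image scales with it: width 814.32 × 3.3448 ≈ 2723.76.

2724 px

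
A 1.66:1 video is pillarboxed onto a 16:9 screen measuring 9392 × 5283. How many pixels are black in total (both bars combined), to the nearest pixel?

3287188 pixels

Since 1.660 < 1.778, the video is height-limited.
That makes the image 8769.7800 px wide (5283 × 1.660).
9392 − 8769.7800 = 622.2200 px of bars.
That's 622.2200 × 5283 ≈ 3287188 black pixels.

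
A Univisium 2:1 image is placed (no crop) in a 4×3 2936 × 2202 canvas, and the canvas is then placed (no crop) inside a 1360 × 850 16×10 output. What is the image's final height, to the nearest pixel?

First fit — Univisium 2:1 into 2936×2202 spans the width: 2936.00 × 1468.00.
Second fit — the 4×3 canvas into 1360×850 spans the height: 1133.33 × 850.00 (×0.3860 from 2936×2202).
The image scales with it: height 1468.00 × 0.3860 ≈ 566.67.

567 px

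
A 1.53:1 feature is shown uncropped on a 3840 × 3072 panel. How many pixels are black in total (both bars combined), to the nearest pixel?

1.53:1 is wider than 5:4, so it spans the full width.
Content height = 3840 / 1.530 ≈ 2509.8039 px.
Black = 3072 − 2509.8039 = 562.1961 px.
That's 562.1961 × 3840 ≈ 2158833 black pixels.

2158833 pixels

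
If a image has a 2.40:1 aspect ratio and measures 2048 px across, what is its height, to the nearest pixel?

Height = 2048 / 2.400 = 853.33.

853 px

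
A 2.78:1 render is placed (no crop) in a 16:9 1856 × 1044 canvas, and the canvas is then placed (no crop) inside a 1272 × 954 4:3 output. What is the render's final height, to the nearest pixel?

458 px

2.78:1 in 1856×1044: fills the width, so the render is 1856.00 × 667.63.
16:9 in 1272×954: fills the width, so the intermediate becomes 1272.00 × 715.50 — a scale of ×0.6853.
Applying the same ×0.6853: 667.63 → 457.55.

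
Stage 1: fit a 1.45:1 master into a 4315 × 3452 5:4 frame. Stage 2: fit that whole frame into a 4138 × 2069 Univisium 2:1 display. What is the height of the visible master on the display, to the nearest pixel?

1.45:1 in 4315×3452: fills the width, so the master is 4315.00 × 2975.86.
5:4 in 4138×2069: fills the height, so the intermediate becomes 2586.25 × 2069.00 — a scale of ×0.5994.
So the master's height is 2975.86 × 0.5994 ≈ 1783.62.

1784 px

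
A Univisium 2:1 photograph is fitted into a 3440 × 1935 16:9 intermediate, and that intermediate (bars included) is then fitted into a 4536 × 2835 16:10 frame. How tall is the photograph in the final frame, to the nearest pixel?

2268 px

Univisium 2:1 in 3440×1935: fills the width, so the photograph is 3440.00 × 1720.00.
Second fit — the 16:9 canvas into 4536×2835 spans the width: 4536.00 × 2551.50 (×1.3186 from 3440×1935).
So the photograph's height is 1720.00 × 1.3186 ≈ 2268.00.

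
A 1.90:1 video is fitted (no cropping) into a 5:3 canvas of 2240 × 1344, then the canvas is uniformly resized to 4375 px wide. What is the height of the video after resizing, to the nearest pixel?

2303 px

Fitted into 2240×1344, the video spans the width; its height is 2240 / 1.900 ≈ 1178.95 px.
Resizing to 4375 px wide multiplies everything by 1.9531: 1178.95 → 2302.63 px.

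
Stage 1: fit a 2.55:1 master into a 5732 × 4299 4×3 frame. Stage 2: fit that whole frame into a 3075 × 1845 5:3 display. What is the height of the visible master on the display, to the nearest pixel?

First fit — 2.55:1 into 5732×4299 spans the width: 5732.00 × 2247.84.
The 4×3 canvas is height-limited in 3075×1845, giving 2460.00 × 1845.00; scale factor 0.4292.
Applying the same ×0.4292: 2247.84 → 964.71.

965 px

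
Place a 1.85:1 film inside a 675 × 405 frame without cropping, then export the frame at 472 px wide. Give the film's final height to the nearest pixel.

255 px

At 675×405 the film is width-limited, so height = 675 / 1.850 ≈ 364.86 px.
Scaling 675 → 472 is ×0.6993, so the height becomes 364.86 × 0.6993 ≈ 255.14 px.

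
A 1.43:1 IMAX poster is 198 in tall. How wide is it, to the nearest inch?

Width = 198 × 1.430 = 283.14.

283 in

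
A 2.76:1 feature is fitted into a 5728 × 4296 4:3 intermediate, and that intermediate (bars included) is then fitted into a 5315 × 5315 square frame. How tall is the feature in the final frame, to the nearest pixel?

First fit — 2.76:1 into 5728×4296 spans the width: 5728.00 × 2075.36.
Second fit — the 4:3 canvas into 5315×5315 spans the width: 5315.00 × 3986.25 (×0.9279 from 5728×4296).
So the feature's height is 2075.36 × 0.9279 ≈ 1925.72.

1926 px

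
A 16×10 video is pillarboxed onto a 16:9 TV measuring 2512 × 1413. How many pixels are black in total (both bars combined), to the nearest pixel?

16×10 is narrower than 16:9, so it spans the full height.
Content width = 1413 × 16/10 ≈ 2260.8000 px.
Leftover width: 2512 − 2260.8000 = 251.2000 px.
Across the 1413-px span: 251.2000 × 1413 ≈ 354946 px.

354946 pixels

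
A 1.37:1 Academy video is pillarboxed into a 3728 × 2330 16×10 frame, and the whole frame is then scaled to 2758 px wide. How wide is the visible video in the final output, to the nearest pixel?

At 3728×2330 the video is height-limited, so width = 2330 × 1.370 ≈ 3192.10 px.
The frame scales by 2758/3728 = 0.7398; 3192.10 × 0.7398 ≈ 2361.54 px.

2362 px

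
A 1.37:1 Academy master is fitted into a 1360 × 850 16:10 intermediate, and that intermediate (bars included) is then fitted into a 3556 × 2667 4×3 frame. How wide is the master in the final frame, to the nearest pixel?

Inside the 1360×850 canvas the master is height-limited at 1164.50 × 850.00.
Second fit — the 16:10 canvas into 3556×2667 spans the width: 3556.00 × 2222.50 (×2.6147 from 1360×850).
The master scales with it: width 1164.50 × 2.6147 ≈ 3044.82.

3045 px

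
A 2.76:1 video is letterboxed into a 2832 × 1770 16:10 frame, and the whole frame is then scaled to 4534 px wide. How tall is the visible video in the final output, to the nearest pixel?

At 2832×1770 the video is width-limited, so height = 2832 / 2.760 ≈ 1026.09 px.
The frame scales by 4534/2832 = 1.6010; 1026.09 × 1.6010 ≈ 1642.75 px.

1643 px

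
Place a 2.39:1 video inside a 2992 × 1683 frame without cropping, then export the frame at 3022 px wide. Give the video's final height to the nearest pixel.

In the 2992×1683 frame the video fills the width: height = 2992 / 2.390 ≈ 1251.88 px.
Scaling 2992 → 3022 is ×1.0100, so the height becomes 1251.88 × 1.0100 ≈ 1264.44 px.

1264 px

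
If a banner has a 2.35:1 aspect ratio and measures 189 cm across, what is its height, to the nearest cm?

80 cm

At 2.35:1, 189 / 2.350 ≈ 80.43.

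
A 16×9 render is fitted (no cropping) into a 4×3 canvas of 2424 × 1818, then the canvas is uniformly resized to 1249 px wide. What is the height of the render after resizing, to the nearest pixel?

In the 2424×1818 frame the render fills the width: height = 2424 × 9/16 ≈ 1363.50 px.
Resizing to 1249 px wide multiplies everything by 0.5153: 1363.50 → 702.56 px.

703 px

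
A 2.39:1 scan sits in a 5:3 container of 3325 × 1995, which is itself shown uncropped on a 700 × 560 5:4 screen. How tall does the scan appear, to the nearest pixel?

First fit — 2.39:1 into 3325×1995 spans the width: 3325.00 × 1391.21.
5:3 in 700×560: fills the width, so the intermediate becomes 700.00 × 420.00 — a scale of ×0.2105.
So the scan's height is 1391.21 × 0.2105 ≈ 292.89.

293 px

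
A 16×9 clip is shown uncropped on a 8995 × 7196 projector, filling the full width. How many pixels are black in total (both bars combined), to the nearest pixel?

19216131 pixels

That makes the image 5059.6875 px tall (8995 × 9/16).
Black = 7196 − 5059.6875 = 2136.3125 px.
Across the 8995-px span: 2136.3125 × 8995 ≈ 19216131 px.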